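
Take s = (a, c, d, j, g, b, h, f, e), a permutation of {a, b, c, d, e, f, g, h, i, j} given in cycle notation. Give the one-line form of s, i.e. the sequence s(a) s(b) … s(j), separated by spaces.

Reading each image from the cycles: a→c, b→h, c→d, d→j, e→a, f→e, g→b, h→f, i→i, j→g.
Listing these in domain order gives c h d j a e b f i g.

c h d j a e b f i g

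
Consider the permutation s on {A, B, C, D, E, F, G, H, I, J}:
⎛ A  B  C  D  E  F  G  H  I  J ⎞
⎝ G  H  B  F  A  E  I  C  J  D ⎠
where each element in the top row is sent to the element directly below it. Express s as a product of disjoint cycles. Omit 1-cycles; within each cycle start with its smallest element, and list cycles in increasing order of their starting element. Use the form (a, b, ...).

Start at A and follow images: A → G → I → J → D → F → E → A, giving the cycle (A, G, I, J, D, F, E).
Continuing from each remaining unvisited element yields (A, G, I, J, D, F, E)(B, H, C).

(A, G, I, J, D, F, E)(B, H, C)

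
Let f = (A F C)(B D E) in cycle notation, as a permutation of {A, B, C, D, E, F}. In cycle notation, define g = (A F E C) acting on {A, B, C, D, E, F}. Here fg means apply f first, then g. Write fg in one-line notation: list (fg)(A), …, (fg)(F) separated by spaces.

(fg)(x) = g(f(x)). Computing each image: g(f(A)) = g(F) = E, g(f(B)) = g(D) = D, g(f(C)) = g(A) = F, g(f(D)) = g(E) = C, g(f(E)) = g(B) = B, g(f(F)) = g(C) = A.
Hence fg = [E D F C B A].

E D F C B A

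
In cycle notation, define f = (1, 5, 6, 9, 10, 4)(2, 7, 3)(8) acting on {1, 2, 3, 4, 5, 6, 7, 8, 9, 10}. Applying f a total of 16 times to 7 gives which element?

3

7 lies in the 3-cycle (2, 7, 3).
On a 3-cycle, f^3 is the identity, so f^16 = f^1 there (16 ≡ 1 mod 3).
Stepping 1 place around the cycle: 7 → 3.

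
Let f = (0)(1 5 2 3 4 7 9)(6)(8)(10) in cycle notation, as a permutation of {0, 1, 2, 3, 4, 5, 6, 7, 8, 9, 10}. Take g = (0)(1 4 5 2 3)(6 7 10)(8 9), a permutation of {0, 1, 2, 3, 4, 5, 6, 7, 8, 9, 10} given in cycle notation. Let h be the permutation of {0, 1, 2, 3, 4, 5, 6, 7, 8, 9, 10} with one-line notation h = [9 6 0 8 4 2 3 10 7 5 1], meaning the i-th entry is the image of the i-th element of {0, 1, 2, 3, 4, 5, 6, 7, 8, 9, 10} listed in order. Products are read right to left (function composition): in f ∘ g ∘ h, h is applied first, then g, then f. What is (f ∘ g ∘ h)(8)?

Apply the permutations in order: h(8) = 7, then g(7) = 10, then f(10) = 10. So (f ∘ g ∘ h)(8) = 10.

10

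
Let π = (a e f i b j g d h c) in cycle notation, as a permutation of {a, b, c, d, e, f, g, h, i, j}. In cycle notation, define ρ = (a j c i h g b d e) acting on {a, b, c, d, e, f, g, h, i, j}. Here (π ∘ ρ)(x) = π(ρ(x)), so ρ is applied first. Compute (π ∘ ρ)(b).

h

First apply ρ: ρ(b) = d, then π(d) = h. Thus (π ∘ ρ)(b) = h.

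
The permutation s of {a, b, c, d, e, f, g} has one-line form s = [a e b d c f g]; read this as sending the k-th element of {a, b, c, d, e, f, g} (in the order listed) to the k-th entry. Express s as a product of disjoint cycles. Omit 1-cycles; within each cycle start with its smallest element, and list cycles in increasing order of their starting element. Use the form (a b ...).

(b e c)

Start at b and follow images: b → e → c → b, giving the cycle (b e c).
Repeating from the next unused element and collecting all non-trivial cycles gives (b e c).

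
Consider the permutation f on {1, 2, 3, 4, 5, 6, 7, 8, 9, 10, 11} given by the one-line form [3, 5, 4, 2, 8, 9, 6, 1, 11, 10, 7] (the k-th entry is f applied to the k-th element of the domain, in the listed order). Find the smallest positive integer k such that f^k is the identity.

12

Decomposing into disjoint cycles gives cycle lengths 6, 4, 1.
The order of f is the least common multiple of its cycle lengths: lcm(6, 4) = 12.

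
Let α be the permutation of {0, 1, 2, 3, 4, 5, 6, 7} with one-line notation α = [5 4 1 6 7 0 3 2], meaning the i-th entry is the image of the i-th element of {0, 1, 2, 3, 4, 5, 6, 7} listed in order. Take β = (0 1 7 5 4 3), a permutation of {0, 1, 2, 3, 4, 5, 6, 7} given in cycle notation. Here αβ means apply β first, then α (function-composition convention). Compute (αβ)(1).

First apply β: β(1) = 7, then α(7) = 2. Thus (αβ)(1) = 2.

2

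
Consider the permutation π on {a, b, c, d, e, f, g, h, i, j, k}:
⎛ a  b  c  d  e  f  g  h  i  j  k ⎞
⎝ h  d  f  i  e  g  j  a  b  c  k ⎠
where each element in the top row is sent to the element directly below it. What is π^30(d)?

Tracing d → i → … returns to d after 3 steps, so d lies in a 3-cycle (b d i).
Powers repeat with period 3 on this cycle, and 30 mod 3 = 0, so π^30(d) = π^0(d).
So π^30(d) = d.

d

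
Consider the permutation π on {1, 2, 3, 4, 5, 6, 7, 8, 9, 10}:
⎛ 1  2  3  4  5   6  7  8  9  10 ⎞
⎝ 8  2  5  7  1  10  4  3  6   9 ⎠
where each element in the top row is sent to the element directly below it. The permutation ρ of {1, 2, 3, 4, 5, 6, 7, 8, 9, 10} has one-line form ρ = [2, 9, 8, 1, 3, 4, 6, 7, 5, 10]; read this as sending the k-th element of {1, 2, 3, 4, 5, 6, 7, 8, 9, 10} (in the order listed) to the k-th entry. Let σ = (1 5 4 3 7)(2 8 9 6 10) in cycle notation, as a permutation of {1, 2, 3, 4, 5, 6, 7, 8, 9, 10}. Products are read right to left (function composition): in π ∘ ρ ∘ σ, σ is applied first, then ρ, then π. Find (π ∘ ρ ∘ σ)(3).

10

Chase 3: σ(3) = 7; ρ(7) = 6; π(6) = 10. Hence (π ∘ ρ ∘ σ)(3) = 10.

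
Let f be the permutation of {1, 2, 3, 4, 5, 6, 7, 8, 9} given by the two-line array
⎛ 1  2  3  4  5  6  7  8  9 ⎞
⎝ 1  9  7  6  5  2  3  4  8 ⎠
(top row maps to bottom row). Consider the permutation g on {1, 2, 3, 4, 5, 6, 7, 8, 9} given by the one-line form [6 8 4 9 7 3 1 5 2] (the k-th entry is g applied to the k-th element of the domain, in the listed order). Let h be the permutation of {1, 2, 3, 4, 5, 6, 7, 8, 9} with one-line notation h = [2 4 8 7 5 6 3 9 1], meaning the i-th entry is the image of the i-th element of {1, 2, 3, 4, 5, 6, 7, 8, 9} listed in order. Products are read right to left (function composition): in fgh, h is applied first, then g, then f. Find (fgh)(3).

Chase 3: h(3) = 8; g(8) = 5; f(5) = 5. Hence (fgh)(3) = 5.

5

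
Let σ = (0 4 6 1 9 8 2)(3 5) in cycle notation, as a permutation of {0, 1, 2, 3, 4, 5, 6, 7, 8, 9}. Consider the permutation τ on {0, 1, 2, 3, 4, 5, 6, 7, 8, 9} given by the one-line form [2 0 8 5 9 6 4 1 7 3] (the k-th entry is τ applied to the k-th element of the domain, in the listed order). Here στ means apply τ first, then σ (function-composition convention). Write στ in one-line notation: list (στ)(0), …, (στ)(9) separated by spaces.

Chase each element through τ then σ: 0 → 2 → 0; 1 → 0 → 4; 2 → 8 → 2; 3 → 5 → 3; 4 → 9 → 8; 5 → 6 → 1; 6 → 4 → 6; 7 → 1 → 9; 8 → 7 → 7; 9 → 3 → 5.
So στ in one-line form is 0 4 2 3 8 1 6 9 7 5.

0 4 2 3 8 1 6 9 7 5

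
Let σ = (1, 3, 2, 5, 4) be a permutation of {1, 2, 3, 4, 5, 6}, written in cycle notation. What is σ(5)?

5 appears in (1, 3, 2, 5, 4); the next entry (wrapping around) is 4.

4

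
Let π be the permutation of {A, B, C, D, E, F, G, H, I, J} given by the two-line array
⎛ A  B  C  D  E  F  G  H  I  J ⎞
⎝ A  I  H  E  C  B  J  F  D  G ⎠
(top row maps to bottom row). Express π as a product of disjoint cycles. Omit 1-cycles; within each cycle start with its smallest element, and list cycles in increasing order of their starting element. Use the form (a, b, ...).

From B: B → I → D → E → C → H → F → B, closing the cycle (B, I, D, E, C, H, F).
Continuing from each remaining unvisited element yields (B, I, D, E, C, H, F)(G, J).

(B, I, D, E, C, H, F)(G, J)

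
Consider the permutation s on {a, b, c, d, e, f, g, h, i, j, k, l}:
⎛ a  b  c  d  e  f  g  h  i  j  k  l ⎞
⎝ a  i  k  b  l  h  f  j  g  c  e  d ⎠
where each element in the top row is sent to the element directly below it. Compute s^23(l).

Tracing l → d → … returns to l after 11 steps, so l lies in an 11-cycle (b i g f h j c k e l d).
Since the cycle has length 11, s^23 acts on it the same as s^1 (23 mod 11 = 1).
Advancing 1 step from l: l → d.

d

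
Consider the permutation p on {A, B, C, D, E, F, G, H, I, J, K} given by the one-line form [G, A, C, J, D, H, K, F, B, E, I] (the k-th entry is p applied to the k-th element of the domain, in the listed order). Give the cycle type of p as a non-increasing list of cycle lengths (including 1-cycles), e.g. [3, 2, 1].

[5, 3, 2, 1]

The disjoint cycles are (A G K I B)(C)(D J E)(F H), with lengths 5, 3, 2, 1 in non-increasing order.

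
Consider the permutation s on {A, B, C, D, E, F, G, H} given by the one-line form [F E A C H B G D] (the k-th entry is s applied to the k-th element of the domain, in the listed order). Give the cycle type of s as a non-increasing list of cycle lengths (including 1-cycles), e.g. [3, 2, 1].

[7, 1]

The disjoint cycles are (A F B E H D C)(G), with lengths 7, 1 in non-increasing order.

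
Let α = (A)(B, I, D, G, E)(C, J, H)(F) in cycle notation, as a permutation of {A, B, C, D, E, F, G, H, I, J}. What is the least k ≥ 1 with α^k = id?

The cycle type of α is (5, 3, 1, 1).
Since disjoint cycles commute, ord(α) = lcm(5, 3) = 15.

15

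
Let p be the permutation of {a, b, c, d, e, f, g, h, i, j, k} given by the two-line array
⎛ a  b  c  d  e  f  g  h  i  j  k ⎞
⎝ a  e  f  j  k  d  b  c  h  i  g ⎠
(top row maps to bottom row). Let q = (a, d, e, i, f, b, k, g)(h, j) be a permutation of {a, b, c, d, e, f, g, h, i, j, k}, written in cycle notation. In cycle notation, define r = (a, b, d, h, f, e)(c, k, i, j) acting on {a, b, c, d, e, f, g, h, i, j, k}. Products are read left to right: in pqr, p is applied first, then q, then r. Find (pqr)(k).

b

Chase k: p(k) = g; q(g) = a; r(a) = b. Hence (pqr)(k) = b.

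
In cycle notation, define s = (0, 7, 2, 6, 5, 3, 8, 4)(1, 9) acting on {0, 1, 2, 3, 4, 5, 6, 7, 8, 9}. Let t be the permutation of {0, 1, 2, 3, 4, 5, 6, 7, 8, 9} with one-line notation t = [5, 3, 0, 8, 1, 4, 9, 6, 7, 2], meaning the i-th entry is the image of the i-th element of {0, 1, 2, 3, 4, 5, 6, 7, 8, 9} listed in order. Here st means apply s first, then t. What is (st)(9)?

3

(st)(9) = t(s(9)). s(9) = 1, then t(1) = 3. So (st)(9) = 3.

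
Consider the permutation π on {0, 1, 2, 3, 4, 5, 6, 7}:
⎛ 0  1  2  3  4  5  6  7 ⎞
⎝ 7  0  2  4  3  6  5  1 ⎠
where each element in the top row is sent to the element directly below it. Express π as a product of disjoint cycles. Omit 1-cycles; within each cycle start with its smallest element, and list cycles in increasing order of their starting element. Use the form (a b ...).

(0 7 1)(3 4)(5 6)

Iterating π from 0 gives 0 → 7 → 1 → 0; that is the 3-cycle (0 7 1).
Continuing from each remaining unvisited element yields (0 7 1)(3 4)(5 6).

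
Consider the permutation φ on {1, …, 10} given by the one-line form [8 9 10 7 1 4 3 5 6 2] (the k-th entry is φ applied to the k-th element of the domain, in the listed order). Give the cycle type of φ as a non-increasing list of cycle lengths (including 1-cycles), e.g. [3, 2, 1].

The disjoint cycles are (1, 8, 5)(2, 9, 6, 4, 7, 3, 10), with lengths 7, 3 in non-increasing order.

[7, 3]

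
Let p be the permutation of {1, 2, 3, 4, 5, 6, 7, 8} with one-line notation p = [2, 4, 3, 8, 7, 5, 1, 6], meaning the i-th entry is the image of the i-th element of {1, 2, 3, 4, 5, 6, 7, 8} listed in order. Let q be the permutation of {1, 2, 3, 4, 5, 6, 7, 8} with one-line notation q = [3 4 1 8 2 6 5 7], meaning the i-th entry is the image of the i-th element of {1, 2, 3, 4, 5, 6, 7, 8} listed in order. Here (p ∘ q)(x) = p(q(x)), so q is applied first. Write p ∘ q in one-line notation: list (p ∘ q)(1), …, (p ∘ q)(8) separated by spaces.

3 8 2 6 4 5 7 1

(p ∘ q)(x) = p(q(x)). Computing each image: p(q(1)) = p(3) = 3, p(q(2)) = p(4) = 8, p(q(3)) = p(1) = 2, p(q(4)) = p(8) = 6, p(q(5)) = p(2) = 4, p(q(6)) = p(6) = 5, p(q(7)) = p(5) = 7, p(q(8)) = p(7) = 1.
Hence p ∘ q = [3 8 2 6 4 5 7 1].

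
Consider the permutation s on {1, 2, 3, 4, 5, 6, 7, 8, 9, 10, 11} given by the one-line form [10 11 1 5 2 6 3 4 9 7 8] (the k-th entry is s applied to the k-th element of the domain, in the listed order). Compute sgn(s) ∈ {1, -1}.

-1

In disjoint-cycle form the cycle lengths are 5, 4, 1, 1.
A cycle is odd iff its length is even; s has 1 even-length cycle, so sgn(s) = (−1)^1 and s is odd.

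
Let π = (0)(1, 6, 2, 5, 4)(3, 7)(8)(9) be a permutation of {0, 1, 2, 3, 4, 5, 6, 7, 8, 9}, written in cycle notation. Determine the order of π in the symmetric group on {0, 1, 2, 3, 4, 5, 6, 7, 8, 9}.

10

The disjoint cycles have lengths 5, 2, 1, 1, 1.
Since disjoint cycles commute, ord(π) = lcm(5, 2) = 10.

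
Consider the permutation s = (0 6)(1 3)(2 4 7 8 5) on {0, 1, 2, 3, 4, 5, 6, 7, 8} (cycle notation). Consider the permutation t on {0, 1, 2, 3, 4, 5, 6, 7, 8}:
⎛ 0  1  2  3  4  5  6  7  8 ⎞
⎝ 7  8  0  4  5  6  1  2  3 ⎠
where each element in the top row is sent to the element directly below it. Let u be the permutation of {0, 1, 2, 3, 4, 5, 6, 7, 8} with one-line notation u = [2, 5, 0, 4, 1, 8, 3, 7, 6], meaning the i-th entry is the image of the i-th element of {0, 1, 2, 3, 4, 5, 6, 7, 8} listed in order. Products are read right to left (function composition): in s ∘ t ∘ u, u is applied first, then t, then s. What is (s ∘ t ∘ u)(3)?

Apply the permutations in order: u(3) = 4, then t(4) = 5, then s(5) = 2. So (s ∘ t ∘ u)(3) = 2.

2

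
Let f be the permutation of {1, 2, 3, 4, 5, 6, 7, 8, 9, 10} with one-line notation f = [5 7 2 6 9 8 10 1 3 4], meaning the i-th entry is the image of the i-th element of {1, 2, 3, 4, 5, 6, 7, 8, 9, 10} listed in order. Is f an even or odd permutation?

odd

In disjoint-cycle form the cycle lengths are 10.
A cycle of length ℓ contributes ℓ−1 transpositions, so f is a product of 9 transpositions — odd.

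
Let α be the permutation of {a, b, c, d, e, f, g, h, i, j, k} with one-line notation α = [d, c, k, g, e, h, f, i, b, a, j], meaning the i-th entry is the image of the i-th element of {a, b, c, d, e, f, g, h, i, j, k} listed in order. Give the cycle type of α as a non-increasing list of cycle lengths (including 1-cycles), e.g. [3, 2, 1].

The disjoint cycles are (a d g f h i b c k j)(e), with lengths 10, 1 in non-increasing order.

[10, 1]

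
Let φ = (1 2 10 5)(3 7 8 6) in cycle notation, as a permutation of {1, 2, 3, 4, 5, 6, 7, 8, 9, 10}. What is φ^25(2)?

10

2 lies in the 4-cycle (1 2 10 5).
Since the cycle has length 4, φ^25 acts on it the same as φ^1 (25 mod 4 = 1).
Stepping 1 place around the cycle: 2 → 10.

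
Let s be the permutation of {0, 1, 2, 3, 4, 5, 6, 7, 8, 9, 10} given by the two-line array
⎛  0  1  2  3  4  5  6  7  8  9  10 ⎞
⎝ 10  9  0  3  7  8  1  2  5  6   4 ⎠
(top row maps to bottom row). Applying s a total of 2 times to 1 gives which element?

Tracing 1 → 9 → … returns to 1 after 3 steps, so 1 lies in a 3-cycle (1 9 6).
Stepping 2 places around the cycle: 1 → 9 → 6.

6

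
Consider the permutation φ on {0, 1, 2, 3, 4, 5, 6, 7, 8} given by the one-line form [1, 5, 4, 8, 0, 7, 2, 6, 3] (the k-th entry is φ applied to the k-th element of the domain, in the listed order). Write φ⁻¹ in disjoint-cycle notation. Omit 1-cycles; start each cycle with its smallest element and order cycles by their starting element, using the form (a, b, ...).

The cycle decomposition of φ is (0, 1, 5, 7, 6, 2, 4)(3, 8).
The inverse reverses every cycle; in canonical form, φ⁻¹ = (0, 4, 2, 6, 7, 5, 1)(3, 8).

(0, 4, 2, 6, 7, 5, 1)(3, 8)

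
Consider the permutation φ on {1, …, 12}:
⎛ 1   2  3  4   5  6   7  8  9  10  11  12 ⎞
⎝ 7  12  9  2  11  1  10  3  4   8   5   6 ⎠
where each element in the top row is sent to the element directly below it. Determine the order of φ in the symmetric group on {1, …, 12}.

10

Writing φ as disjoint cycles, the cycle lengths are 10, 2.
Since disjoint cycles commute, ord(φ) = lcm(10, 2) = 10.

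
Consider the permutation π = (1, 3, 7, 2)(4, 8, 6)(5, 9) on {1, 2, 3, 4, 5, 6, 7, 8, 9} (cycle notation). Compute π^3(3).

1

3 lies in the 4-cycle (1, 3, 7, 2).
Advancing 3 steps from 3: 3 → 7 → 2 → 1.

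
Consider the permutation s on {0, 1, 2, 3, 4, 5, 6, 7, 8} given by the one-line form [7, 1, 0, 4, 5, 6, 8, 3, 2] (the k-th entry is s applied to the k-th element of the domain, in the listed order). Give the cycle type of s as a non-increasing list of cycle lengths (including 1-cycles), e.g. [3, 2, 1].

[8, 1]

The disjoint cycles are (0, 7, 3, 4, 5, 6, 8, 2)(1), with lengths 8, 1 in non-increasing order.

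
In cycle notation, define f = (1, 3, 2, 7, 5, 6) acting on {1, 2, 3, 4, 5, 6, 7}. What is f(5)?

6

In the cycle (1, 3, 2, 7, 5, 6), 5 is followed by 6, so f(5) = 6.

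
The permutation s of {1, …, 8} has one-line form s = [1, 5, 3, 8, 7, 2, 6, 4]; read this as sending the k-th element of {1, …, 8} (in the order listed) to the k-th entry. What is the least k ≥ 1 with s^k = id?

The disjoint-cycle form of s has cycle lengths 4, 2, 1, 1.
Since disjoint cycles commute, ord(s) = lcm(4, 2) = 4.

4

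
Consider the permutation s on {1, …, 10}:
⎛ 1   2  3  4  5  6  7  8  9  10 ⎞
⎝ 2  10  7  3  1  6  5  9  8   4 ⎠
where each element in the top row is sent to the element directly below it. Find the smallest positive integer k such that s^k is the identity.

Decomposing into disjoint cycles gives cycle lengths 7, 2, 1.
Since disjoint cycles commute, ord(s) = lcm(7, 2) = 14.

14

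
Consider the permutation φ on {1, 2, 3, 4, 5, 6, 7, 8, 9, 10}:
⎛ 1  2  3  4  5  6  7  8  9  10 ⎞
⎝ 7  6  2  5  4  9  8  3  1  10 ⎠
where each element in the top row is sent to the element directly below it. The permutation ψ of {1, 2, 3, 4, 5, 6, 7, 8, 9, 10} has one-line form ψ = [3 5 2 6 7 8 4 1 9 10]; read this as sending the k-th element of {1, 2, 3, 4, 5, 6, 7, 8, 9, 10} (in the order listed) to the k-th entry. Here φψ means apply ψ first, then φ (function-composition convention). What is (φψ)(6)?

3

ψ(6) = 8, then φ(8) = 3; composing gives (φψ)(6) = 3.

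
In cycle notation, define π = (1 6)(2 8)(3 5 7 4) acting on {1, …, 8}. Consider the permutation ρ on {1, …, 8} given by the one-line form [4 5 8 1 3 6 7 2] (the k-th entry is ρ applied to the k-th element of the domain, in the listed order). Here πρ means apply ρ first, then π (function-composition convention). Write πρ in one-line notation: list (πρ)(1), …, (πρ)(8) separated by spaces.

Chase each element through ρ then π: 1 → 4 → 3; 2 → 5 → 7; 3 → 8 → 2; 4 → 1 → 6; 5 → 3 → 5; 6 → 6 → 1; 7 → 7 → 4; 8 → 2 → 8.
Collecting the images, πρ = [3 7 2 6 5 1 4 8].

3 7 2 6 5 1 4 8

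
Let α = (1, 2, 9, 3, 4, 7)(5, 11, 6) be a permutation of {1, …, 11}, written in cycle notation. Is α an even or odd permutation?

The cycle lengths are 6, 3, 1, 1.
A cycle of length ℓ contributes ℓ−1 transpositions, so α is a product of 5 + 2 = 7 transpositions — odd.

odd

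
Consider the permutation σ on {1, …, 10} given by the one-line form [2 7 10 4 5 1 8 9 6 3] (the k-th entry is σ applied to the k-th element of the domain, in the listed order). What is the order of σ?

6

Writing σ as disjoint cycles, the cycle lengths are 6, 2, 1, 1.
The order is lcm(6, 2) = 6.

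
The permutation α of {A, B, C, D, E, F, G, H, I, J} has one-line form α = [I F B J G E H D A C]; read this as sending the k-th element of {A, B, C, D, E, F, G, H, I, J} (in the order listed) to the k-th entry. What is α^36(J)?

E

Tracing J → C → … returns to J after 8 steps, so J lies in an 8-cycle (B F E G H D J C).
Since the cycle has length 8, α^36 acts on it the same as α^4 (36 mod 8 = 4).
Advancing 4 steps from J: J → C → B → F → E.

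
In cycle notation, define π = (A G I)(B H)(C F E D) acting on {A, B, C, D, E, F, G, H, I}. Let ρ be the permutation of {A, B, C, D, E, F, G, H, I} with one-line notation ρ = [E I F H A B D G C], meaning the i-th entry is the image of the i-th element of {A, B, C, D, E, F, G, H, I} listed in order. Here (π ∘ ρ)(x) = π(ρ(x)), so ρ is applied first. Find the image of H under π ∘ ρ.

I

ρ(H) = G, then π(G) = I; composing gives (π ∘ ρ)(H) = I.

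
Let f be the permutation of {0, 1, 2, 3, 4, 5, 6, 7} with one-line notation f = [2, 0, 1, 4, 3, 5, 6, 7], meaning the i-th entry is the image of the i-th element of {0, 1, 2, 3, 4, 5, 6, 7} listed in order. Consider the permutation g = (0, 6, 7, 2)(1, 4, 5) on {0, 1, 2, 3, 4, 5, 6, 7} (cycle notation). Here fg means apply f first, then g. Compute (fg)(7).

f(7) = 7, then g(7) = 2; composing gives (fg)(7) = 2.

2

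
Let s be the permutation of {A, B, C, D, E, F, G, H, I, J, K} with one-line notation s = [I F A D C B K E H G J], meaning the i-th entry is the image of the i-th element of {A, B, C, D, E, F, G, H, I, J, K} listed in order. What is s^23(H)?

A

Tracing H → E → … returns to H after 5 steps, so H lies in a 5-cycle (A I H E C).
Since the cycle has length 5, s^23 acts on it the same as s^3 (23 mod 5 = 3).
Advancing 3 steps from H: H → E → C → A.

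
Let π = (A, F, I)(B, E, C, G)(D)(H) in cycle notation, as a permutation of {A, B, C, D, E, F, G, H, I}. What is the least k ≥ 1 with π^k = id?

12

The disjoint cycles have lengths 4, 3, 1, 1.
Since disjoint cycles commute, ord(π) = lcm(4, 3) = 12.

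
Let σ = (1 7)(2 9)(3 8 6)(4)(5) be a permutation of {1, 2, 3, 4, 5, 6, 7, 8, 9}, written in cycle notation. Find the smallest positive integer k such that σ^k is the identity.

The disjoint cycles have lengths 3, 2, 2, 1, 1.
The order is lcm(3, 2, 2) = 6.

6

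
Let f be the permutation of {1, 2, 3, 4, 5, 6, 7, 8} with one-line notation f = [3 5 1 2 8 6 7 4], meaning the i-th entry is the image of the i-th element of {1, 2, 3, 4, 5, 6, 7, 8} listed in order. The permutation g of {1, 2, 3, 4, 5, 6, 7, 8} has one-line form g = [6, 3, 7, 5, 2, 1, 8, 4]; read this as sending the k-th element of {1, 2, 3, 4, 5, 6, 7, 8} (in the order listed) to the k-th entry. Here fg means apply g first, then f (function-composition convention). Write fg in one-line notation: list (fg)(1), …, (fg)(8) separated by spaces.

For each element, apply g then f: 1 → 6 → 6; 2 → 3 → 1; 3 → 7 → 7; 4 → 5 → 8; 5 → 2 → 5; 6 → 1 → 3; 7 → 8 → 4; 8 → 4 → 2.
Collecting the images, fg = [6 1 7 8 5 3 4 2].

6 1 7 8 5 3 4 2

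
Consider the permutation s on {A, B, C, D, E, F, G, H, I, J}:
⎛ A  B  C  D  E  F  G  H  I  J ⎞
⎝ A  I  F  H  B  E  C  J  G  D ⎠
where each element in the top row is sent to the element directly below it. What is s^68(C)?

Tracing C → F → … returns to C after 6 steps, so C lies in a 6-cycle (B I G C F E).
Since the cycle has length 6, s^68 acts on it the same as s^2 (68 mod 6 = 2).
Stepping 2 places around the cycle: C → F → E.

E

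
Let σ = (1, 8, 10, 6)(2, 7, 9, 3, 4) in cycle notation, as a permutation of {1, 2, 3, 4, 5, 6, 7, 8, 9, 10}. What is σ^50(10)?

1

10 lies in the 4-cycle (1, 8, 10, 6).
Since the cycle has length 4, σ^50 acts on it the same as σ^2 (50 mod 4 = 2).
Advancing 2 steps from 10: 10 → 6 → 1.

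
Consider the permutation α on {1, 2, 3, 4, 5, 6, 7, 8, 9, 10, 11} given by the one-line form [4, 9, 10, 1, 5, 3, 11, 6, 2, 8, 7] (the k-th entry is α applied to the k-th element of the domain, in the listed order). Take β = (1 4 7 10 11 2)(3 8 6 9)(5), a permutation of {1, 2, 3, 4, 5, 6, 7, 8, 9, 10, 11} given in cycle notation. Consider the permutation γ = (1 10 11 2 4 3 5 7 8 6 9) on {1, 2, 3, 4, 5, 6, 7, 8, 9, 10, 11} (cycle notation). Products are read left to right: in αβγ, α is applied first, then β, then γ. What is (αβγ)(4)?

3

(αβγ)(4) = γ(β(α(4))). α(4) = 1, then β(1) = 4, then γ(4) = 3, so the result is 3.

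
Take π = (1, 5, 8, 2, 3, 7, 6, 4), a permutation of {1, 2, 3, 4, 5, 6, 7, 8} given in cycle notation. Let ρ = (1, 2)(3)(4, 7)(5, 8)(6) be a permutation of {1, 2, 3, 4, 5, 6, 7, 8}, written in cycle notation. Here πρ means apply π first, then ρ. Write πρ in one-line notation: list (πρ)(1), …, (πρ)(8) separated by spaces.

8 3 4 2 5 7 6 1

(πρ)(x) = ρ(π(x)). Computing each image: ρ(π(1)) = ρ(5) = 8, ρ(π(2)) = ρ(3) = 3, ρ(π(3)) = ρ(7) = 4, ρ(π(4)) = ρ(1) = 2, ρ(π(5)) = ρ(8) = 5, ρ(π(6)) = ρ(4) = 7, ρ(π(7)) = ρ(6) = 6, ρ(π(8)) = ρ(2) = 1.
Hence πρ = [8 3 4 2 5 7 6 1].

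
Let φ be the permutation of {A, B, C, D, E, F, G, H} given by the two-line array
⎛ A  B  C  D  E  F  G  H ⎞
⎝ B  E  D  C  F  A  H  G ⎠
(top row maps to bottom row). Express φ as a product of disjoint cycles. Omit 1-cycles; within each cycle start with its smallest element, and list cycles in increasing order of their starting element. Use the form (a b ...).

Iterating φ from A gives A → B → E → F → A; that is the 4-cycle (A B E F).
Repeating from the next unused element and collecting all non-trivial cycles gives (A B E F)(C D)(G H).

(A B E F)(C D)(G H)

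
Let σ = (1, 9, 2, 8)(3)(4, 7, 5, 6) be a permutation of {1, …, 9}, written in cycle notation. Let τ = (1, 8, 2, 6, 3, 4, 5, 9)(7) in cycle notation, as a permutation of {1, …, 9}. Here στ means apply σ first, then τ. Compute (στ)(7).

9

First apply σ: σ(7) = 5, then τ(5) = 9. Thus (στ)(7) = 9.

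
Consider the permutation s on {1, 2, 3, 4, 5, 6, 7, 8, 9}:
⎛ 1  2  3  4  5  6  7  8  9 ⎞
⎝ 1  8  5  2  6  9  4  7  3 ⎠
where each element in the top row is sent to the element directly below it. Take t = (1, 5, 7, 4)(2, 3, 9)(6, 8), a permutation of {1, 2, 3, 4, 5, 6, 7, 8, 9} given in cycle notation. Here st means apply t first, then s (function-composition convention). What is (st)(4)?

(st)(4) = s(t(4)). t(4) = 1, then s(1) = 1. So (st)(4) = 1.

1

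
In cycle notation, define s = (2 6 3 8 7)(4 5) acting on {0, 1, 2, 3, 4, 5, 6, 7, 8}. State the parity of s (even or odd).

The cycle lengths are 5, 2, 1, 1.
A cycle is odd iff its length is even; s has 1 even-length cycle, so sgn(s) = (−1)^1 and s is odd.

odd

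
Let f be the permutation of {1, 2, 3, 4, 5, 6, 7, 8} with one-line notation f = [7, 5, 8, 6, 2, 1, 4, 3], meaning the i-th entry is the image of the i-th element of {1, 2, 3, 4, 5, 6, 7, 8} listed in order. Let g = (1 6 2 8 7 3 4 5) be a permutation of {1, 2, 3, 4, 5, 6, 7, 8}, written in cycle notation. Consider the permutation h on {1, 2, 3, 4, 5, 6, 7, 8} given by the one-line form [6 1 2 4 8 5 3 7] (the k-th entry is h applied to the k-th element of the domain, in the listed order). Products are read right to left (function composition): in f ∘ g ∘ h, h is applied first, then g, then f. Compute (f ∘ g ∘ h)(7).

6

Apply the permutations in order: h(7) = 3, then g(3) = 4, then f(4) = 6. So (f ∘ g ∘ h)(7) = 6.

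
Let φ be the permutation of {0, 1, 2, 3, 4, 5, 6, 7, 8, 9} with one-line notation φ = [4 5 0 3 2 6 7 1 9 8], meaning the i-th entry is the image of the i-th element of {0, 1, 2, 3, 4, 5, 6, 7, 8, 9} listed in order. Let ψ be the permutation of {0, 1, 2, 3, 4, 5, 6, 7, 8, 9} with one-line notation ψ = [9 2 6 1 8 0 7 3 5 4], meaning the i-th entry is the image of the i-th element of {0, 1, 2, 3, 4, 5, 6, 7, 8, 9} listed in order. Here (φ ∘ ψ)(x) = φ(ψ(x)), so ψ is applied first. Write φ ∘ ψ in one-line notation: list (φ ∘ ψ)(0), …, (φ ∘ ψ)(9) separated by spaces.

8 0 7 5 9 4 1 3 6 2

Chase each element through ψ then φ: 0 → 9 → 8; 1 → 2 → 0; 2 → 6 → 7; 3 → 1 → 5; 4 → 8 → 9; 5 → 0 → 4; 6 → 7 → 1; 7 → 3 → 3; 8 → 5 → 6; 9 → 4 → 2.
So φ ∘ ψ in one-line form is 8 0 7 5 9 4 1 3 6 2.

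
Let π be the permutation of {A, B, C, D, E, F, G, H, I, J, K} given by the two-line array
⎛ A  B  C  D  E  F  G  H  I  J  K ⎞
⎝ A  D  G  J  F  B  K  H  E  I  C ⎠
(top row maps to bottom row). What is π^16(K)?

C

Tracing K → C → … returns to K after 3 steps, so K lies in a 3-cycle (C, G, K).
Since the cycle has length 3, π^16 acts on it the same as π^1 (16 mod 3 = 1).
Advancing 1 step from K: K → C.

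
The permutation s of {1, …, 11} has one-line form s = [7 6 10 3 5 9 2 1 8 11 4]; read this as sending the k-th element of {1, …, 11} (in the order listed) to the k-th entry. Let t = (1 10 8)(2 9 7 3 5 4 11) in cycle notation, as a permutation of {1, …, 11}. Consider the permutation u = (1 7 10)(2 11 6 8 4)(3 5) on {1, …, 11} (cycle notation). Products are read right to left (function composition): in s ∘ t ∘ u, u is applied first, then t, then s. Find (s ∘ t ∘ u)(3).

3

Apply the permutations in order: u(3) = 5, then t(5) = 4, then s(4) = 3. So (s ∘ t ∘ u)(3) = 3.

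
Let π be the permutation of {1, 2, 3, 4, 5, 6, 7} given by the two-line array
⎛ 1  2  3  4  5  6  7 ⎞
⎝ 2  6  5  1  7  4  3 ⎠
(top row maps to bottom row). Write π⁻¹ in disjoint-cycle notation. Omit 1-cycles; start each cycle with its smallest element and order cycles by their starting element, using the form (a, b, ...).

The cycle decomposition of π is (1, 2, 6, 4)(3, 5, 7).
Reversing each cycle (and rotating so the smallest element leads) gives π⁻¹ = (1, 4, 6, 2)(3, 7, 5).

(1, 4, 6, 2)(3, 7, 5)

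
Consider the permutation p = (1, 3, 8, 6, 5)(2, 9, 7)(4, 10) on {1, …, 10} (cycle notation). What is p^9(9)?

9

9 lies in the 3-cycle (2, 9, 7).
On a 3-cycle, p^3 is the identity, so p^9 = p^0 there (9 ≡ 0 mod 3).
So p^9(9) = 9.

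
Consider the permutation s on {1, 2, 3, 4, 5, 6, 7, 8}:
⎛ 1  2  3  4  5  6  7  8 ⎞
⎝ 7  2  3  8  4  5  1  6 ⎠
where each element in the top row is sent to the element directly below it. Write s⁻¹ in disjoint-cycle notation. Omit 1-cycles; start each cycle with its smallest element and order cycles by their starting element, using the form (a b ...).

(1 7)(4 5 6 8)

First write s in disjoint cycles: (1 7)(4 8 6 5).
The inverse reverses every cycle; in canonical form, s⁻¹ = (1 7)(4 5 6 8).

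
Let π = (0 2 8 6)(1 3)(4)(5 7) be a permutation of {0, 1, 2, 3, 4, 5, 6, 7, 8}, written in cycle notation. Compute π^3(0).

6

0 lies in the 4-cycle (0 2 8 6).
Advancing 3 steps from 0: 0 → 2 → 8 → 6.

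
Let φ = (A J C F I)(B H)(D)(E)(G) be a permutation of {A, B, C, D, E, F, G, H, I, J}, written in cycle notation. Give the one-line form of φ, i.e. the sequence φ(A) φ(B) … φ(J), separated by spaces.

Each element maps to the next entry in its cycle (wrapping to the front): A→J, B→H, C→F, D→D, E→E, F→I, G→G, H→B, I→A, J→C.
Listing these in domain order gives J H F D E I G B A C.

J H F D E I G B A C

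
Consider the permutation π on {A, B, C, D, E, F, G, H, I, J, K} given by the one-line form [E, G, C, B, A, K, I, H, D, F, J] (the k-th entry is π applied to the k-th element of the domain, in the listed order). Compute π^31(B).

D

Tracing B → G → … returns to B after 4 steps, so B lies in a 4-cycle (B G I D).
Powers repeat with period 4 on this cycle, and 31 mod 4 = 3, so π^31(B) = π^3(B).
Advancing 3 steps from B: B → G → I → D.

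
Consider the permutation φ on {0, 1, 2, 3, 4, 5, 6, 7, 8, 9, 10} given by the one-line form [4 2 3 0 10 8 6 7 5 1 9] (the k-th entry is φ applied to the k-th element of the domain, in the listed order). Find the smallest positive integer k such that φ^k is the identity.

14

The disjoint-cycle form of φ has cycle lengths 7, 2, 1, 1.
The order of φ is the least common multiple of its cycle lengths: lcm(7, 2) = 14.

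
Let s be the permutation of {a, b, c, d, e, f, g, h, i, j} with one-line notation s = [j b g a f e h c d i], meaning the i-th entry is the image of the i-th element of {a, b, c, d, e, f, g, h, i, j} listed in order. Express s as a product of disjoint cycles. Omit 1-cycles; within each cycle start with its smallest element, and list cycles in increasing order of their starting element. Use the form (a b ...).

(a j i d)(c g h)(e f)

Iterating s from a gives a → j → i → d → a; that is the 4-cycle (a j i d).
Repeating from the next unused element and collecting all non-trivial cycles gives (a j i d)(c g h)(e f).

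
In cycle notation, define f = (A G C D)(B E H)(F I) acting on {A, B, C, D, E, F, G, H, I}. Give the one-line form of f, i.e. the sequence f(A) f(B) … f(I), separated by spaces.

G E D A H I C B F

Each element maps to the next entry in its cycle (wrapping to the front): A→G, B→E, C→D, D→A, E→H, F→I, G→C, H→B, I→F.
So the one-line form is G E D A H I C B F.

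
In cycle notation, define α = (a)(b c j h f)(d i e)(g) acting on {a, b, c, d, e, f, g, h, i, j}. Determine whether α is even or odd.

even

The cycle lengths are 5, 3, 1, 1.
A cycle is odd iff its length is even; α has 0 even-length cycles, so sgn(α) = (−1)^0 and α is even.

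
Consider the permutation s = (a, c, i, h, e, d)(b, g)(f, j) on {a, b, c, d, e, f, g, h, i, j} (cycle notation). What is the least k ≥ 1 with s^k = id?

The disjoint cycles have lengths 6, 2, 2.
Since disjoint cycles commute, ord(s) = lcm(6, 2, 2) = 6.

6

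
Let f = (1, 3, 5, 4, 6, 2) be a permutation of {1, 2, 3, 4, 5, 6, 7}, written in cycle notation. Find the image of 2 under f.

In the cycle (1, 3, 5, 4, 6, 2), 2 is followed by 1, so f(2) = 1.

1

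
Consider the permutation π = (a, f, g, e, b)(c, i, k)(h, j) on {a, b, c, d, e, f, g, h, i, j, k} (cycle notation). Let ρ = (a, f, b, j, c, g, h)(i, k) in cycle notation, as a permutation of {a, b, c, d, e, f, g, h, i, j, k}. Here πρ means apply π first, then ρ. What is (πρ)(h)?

c

(πρ)(h) = ρ(π(h)). π(h) = j, then ρ(j) = c. So (πρ)(h) = c.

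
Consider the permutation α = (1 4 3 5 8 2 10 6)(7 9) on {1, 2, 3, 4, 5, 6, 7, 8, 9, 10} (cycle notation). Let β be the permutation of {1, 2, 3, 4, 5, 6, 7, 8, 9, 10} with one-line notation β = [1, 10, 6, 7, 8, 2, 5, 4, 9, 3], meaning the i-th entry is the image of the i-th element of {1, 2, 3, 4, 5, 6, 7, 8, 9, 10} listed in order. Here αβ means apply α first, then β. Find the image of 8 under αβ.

First apply α: α(8) = 2, then β(2) = 10. Thus (αβ)(8) = 10.

10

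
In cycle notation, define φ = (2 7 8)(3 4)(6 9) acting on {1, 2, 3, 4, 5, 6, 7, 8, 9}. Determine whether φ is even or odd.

The cycle lengths are 3, 2, 2, 1, 1.
A cycle is odd iff its length is even; φ has 2 even-length cycles, so sgn(φ) = (−1)^2 and φ is even.

even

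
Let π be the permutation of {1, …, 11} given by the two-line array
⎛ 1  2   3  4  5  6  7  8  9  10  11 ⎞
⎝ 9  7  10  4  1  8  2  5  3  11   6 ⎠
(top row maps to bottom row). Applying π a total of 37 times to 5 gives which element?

Tracing 5 → 1 → … returns to 5 after 8 steps, so 5 lies in an 8-cycle (1 9 3 10 11 6 8 5).
Since the cycle has length 8, π^37 acts on it the same as π^5 (37 mod 8 = 5).
Advancing 5 steps from 5: 5 → 1 → 9 → 3 → 10 → 11.

11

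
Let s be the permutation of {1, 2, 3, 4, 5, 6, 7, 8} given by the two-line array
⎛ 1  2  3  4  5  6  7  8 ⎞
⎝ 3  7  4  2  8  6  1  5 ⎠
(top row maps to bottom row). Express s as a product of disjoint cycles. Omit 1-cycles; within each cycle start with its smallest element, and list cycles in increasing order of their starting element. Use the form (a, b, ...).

(1, 3, 4, 2, 7)(5, 8)

From 1: 1 → 3 → 4 → 2 → 7 → 1, closing the cycle (1, 3, 4, 2, 7).
Repeating from the next unused element and collecting all non-trivial cycles gives (1, 3, 4, 2, 7)(5, 8).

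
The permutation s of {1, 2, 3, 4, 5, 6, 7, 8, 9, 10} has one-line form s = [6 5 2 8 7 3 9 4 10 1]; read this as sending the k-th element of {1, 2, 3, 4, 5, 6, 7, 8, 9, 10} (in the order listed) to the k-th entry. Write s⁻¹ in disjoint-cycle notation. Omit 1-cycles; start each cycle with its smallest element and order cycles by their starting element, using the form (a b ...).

The cycle decomposition of s is (1 6 3 2 5 7 9 10)(4 8).
Reversing each cycle (and rotating so the smallest element leads) gives s⁻¹ = (1 10 9 7 5 2 3 6)(4 8).

(1 10 9 7 5 2 3 6)(4 8)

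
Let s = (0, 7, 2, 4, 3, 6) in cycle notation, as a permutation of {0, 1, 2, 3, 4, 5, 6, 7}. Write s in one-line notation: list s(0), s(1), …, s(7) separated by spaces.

Each element maps to the next entry in its cycle (wrapping to the front): 0→7, 1→1, 2→4, 3→6, 4→3, 5→5, 6→0, 7→2.
Listing these in domain order gives 7 1 4 6 3 5 0 2.

7 1 4 6 3 5 0 2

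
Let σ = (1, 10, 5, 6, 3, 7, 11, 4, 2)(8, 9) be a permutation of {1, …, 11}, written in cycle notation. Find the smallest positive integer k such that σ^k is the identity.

The cycle type of σ is (9, 2).
The order is lcm(9, 2) = 18.

18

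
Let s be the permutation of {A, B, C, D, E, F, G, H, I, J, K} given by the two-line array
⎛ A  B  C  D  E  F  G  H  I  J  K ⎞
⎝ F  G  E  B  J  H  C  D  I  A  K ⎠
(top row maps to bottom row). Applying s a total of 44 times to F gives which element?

Tracing F → H → … returns to F after 9 steps, so F lies in a 9-cycle (A, F, H, D, B, G, C, E, J).
On a 9-cycle, s^9 is the identity, so s^44 = s^8 there (44 ≡ 8 mod 9).
Stepping 8 places around the cycle: F → H → D → B → G → C → E → J → A.

A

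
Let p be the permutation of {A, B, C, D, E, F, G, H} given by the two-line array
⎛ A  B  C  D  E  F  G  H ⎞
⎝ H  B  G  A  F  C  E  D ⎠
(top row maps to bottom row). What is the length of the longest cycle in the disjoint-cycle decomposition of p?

Decomposing into disjoint cycles gives (A, H, D)(C, G, E, F); the longest has length 4.

4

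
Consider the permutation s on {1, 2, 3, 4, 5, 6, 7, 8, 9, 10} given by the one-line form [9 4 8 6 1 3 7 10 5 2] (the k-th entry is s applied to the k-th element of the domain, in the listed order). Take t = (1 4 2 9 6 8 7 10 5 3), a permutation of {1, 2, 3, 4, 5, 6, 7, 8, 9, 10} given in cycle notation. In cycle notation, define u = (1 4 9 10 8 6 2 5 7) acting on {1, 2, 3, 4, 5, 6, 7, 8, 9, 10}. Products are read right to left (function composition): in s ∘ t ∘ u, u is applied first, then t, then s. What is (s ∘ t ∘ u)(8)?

10

(s ∘ t ∘ u)(8) = s(t(u(8))). u(8) = 6, then t(6) = 8, then s(8) = 10, so the result is 10.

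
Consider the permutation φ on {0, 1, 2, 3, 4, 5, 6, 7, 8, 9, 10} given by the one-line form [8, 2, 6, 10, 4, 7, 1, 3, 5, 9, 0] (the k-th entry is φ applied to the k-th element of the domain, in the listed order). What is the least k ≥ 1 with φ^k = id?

6

Writing φ as disjoint cycles, the cycle lengths are 6, 3, 1, 1.
The order is lcm(6, 3) = 6.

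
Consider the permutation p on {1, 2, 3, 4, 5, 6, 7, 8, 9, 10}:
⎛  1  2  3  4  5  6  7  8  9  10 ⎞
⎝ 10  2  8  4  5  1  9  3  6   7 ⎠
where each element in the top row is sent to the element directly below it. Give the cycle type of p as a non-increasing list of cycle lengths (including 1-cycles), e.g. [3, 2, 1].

[5, 2, 1, 1, 1]

The disjoint cycles are (1, 10, 7, 9, 6)(2)(3, 8)(4)(5), with lengths 5, 2, 1, 1, 1 in non-increasing order.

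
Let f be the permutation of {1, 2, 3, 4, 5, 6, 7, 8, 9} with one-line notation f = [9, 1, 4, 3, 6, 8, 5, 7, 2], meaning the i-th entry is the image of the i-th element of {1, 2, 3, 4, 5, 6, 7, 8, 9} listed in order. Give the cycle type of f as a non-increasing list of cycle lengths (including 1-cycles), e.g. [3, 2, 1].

The disjoint cycles are (1 9 2)(3 4)(5 6 8 7), with lengths 4, 3, 2 in non-increasing order.

[4, 3, 2]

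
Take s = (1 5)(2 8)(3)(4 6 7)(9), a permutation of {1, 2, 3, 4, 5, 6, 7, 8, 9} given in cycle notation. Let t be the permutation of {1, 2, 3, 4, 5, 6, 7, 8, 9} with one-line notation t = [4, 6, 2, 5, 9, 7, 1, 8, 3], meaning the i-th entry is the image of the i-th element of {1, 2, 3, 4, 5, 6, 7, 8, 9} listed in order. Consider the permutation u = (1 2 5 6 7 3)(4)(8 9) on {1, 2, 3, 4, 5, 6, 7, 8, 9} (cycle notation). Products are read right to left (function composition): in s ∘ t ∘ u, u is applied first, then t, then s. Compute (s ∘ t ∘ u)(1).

(s ∘ t ∘ u)(1) = s(t(u(1))). u(1) = 2, then t(2) = 6, then s(6) = 7, so the result is 7.

7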